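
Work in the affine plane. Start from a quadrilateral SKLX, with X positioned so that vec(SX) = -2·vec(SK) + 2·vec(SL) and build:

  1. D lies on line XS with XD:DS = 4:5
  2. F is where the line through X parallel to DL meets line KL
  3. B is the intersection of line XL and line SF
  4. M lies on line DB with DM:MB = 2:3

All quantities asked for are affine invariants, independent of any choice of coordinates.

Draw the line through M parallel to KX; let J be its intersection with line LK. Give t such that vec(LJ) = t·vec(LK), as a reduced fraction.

t = 49/39

Set S = (0, 0), K = (1, 0), L = (0, 1), X = (-2, 2); any affine frame gives the same invariant.
1. D lies on line XS with XD:DS = 4:5 ⇒ D = (-10/9, 10/9)
2. F is where the line through X parallel to DL meets line KL ⇒ F = (-8/9, 17/9)
3. B is the intersection of line XL and line SF ⇒ B = (-8/13, 17/13)
4. M lies on line DB with DM:MB = 2:3 ⇒ M = (-178/195, 232/195)
through M parallel to KX: direction (-3, 2); meets LK at J = (49/39, -10/39)
J = L + t·(K−L) with t = 49/39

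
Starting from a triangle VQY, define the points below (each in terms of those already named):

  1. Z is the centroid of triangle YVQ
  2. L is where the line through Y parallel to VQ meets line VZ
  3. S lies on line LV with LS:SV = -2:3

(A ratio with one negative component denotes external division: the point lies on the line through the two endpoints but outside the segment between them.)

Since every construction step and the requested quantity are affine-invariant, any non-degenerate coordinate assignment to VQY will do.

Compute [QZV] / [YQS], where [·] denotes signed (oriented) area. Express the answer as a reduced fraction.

[QZV]:[YQS] = 1/15

Assign V = (0, 0), Q = (1, 0), Y = (0, 1) — the answer is frame-independent, so this choice is without loss of generality.
1. Z is the centroid of triangle YVQ ⇒ Z = (1/3, 1/3)
2. L is where the line through Y parallel to VQ meets line VZ ⇒ L = (1, 1)
3. S lies on line LV with LS:SV = -2:3 ⇒ S = (3, 3)
2·[QZV] = 1/3, 2·[YQS] = 5
[QZV]:[YQS] = 1/3:5 = 1/15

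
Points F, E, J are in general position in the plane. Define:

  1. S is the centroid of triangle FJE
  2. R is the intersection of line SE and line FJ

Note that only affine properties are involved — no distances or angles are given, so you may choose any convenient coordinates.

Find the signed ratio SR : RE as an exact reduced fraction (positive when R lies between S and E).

SR:RE = -1/3

Assign F = (0, 0), E = (1, 0), J = (0, 1) — the answer is frame-independent, so this choice is without loss of generality.
1. S is the centroid of triangle FJE ⇒ S = (1/3, 1/3)
2. R is the intersection of line SE and line FJ ⇒ R = (0, 1/2)
R = S + t·(E−S) with t = -1/2, so SR:RE = t:(1−t) = -1/2:3/2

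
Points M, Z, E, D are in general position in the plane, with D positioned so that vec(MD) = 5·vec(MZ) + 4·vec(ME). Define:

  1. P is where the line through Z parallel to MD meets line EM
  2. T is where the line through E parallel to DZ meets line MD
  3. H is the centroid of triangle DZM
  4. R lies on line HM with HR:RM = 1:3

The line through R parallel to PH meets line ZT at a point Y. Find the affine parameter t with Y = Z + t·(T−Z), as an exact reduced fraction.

t = 7/36

Work in coordinates with M = (0, 0), Z = (1, 0), E = (0, 1), D = (5, 4).
1. P is where the line through Z parallel to MD meets line EM ⇒ P = (0, -4/5)
2. T is where the line through E parallel to DZ meets line MD ⇒ T = (-5, -4)
3. H is the centroid of triangle DZM ⇒ H = (2, 4/3)
4. R lies on line HM with HR:RM = 1:3 ⇒ R = (3/2, 1)
through R parallel to PH: direction (2, 32/15); meets ZT at Y = (-1/6, -7/9)
Y = Z + t·(T−Z) with t = 7/36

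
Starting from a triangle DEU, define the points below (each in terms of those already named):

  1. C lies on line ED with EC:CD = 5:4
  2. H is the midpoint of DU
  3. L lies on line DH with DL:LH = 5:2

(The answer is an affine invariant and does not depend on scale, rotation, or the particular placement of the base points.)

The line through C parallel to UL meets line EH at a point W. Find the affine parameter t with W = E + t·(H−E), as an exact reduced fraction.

t = 5/9

Set D = (0, 0), E = (1, 0), U = (0, 1); any affine frame gives the same invariant.
1. C lies on line ED with EC:CD = 5:4 ⇒ C = (4/9, 0)
2. H is the midpoint of DU ⇒ H = (0, 1/2)
3. L lies on line DH with DL:LH = 5:2 ⇒ L = (0, 5/14)
through C parallel to UL: direction (0, -9/14); meets EH at W = (4/9, 5/18)
W = E + t·(H−E) with t = 5/9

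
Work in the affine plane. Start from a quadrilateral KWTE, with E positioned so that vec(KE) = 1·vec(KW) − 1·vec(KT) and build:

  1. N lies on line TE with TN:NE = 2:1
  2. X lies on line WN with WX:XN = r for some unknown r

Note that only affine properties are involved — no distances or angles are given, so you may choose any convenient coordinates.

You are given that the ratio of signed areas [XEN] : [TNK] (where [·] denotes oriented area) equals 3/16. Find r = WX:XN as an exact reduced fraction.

Set K = (0, 0), W = (1, 0), T = (0, 1), E = (1, -1); any affine frame gives the same invariant.
1. N lies on line TE with TN:NE = 2:1 ⇒ N = (2/3, -1/3)
2. With WX:XN = r, write λ = r/(r+1) so X = W + λ·(N−W); X is affine-linear in λ
Every point depending on X is an affine combination of X and λ-independent points, so each such coordinate is linear in λ; the λ² term in each signed area is a multiple of (N−W)×(N−W) = 0, so 2·[XEN] and 2·[TNK] are each linear in λ. Evaluating at λ=0 and λ=1:
  2·[XEN] = 1/3·λ − 1/3,   2·[TNK] = -2/3
So [XEN]:[TNK] = (1/3·λ − 1/3) / (-2/3). Setting this equal to 3/16:
  1/3·λ − 1/3 = 3/16·(-2/3)  ⇒  λ = 5/8
Then r = λ/(1−λ) = (5/8)/(3/8) = 5/3. Check: with r = 5/3, X = (19/24, -5/24) and [XEN]:[TNK] = 3/16 as required.

r = 5/3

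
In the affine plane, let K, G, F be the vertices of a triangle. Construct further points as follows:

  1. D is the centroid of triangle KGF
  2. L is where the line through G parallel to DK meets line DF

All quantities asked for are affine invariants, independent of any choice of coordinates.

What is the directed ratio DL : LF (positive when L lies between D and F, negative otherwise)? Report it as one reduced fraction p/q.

DL:LF = -1/2

Work in coordinates with K = (0, 0), G = (1, 0), F = (0, 1).
1. D is the centroid of triangle KGF ⇒ D = (1/3, 1/3)
2. L is where the line through G parallel to DK meets line DF ⇒ L = (2/3, -1/3)
L = D + t·(F−D) with t = -1, so DL:LF = t:(1−t) = -1:2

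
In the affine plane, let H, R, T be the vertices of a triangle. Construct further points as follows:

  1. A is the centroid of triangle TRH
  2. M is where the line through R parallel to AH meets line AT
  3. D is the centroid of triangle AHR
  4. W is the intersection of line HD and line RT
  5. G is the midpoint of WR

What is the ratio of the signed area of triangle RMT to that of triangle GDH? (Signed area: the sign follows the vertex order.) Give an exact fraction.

Assign H = (0, 0), R = (1, 0), T = (0, 1) — the answer is frame-independent, so this choice is without loss of generality.
1. A is the centroid of triangle TRH ⇒ A = (1/3, 1/3)
2. M is where the line through R parallel to AH meets line AT ⇒ M = (2/3, -1/3)
3. D is the centroid of triangle AHR ⇒ D = (4/9, 1/9)
4. W is the intersection of line HD and line RT ⇒ W = (4/5, 1/5)
5. G is the midpoint of WR ⇒ G = (9/10, 1/10)
2·[RMT] = -2/3, 2·[GDH] = 1/18
[RMT]:[GDH] = -2/3:1/18 = -12

[RMT]:[GDH] = -12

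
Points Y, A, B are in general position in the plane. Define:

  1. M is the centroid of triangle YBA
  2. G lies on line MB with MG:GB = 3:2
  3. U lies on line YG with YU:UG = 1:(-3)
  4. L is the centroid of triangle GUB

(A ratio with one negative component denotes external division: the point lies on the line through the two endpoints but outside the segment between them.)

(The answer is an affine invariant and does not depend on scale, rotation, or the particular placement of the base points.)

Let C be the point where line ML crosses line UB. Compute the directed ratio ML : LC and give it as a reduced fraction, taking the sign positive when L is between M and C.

Work in coordinates with Y = (0, 0), A = (1, 0), B = (0, 1).
1. M is the centroid of triangle YBA ⇒ M = (1/3, 1/3)
2. G lies on line MB with MG:GB = 3:2 ⇒ G = (2/15, 11/15)
3. U lies on line YG with YU:UG = 1:(-3) ⇒ U = (-1/15, -11/30)
4. L is the centroid of triangle GUB ⇒ L = (1/45, 41/90)
line ML meets UB at C = (-1/39, 37/78)
L = M + t·(C−M) with t = 13/15, so ML:LC = 13/15:2/15

ML:LC = 13/2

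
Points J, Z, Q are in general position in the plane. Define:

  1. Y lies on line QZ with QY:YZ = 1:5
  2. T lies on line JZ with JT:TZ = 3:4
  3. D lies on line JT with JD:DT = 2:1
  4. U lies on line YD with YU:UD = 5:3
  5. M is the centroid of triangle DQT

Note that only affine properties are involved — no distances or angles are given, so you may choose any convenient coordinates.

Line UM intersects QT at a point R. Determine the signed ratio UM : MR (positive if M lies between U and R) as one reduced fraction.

UM:MR = 1/8

Work in coordinates with J = (0, 0), Z = (1, 0), Q = (0, 1).
1. Y lies on line QZ with QY:YZ = 1:5 ⇒ Y = (1/6, 5/6)
2. T lies on line JZ with JT:TZ = 3:4 ⇒ T = (3/7, 0)
3. D lies on line JT with JD:DT = 2:1 ⇒ D = (2/7, 0)
4. U lies on line YD with YU:UD = 5:3 ⇒ U = (27/112, 5/16)
5. M is the centroid of triangle DQT ⇒ M = (5/21, 1/3)
line UM meets QT at R = (3/14, 1/2)
M = U + t·(R−U) with t = 1/9, so UM:MR = 1/9:8/9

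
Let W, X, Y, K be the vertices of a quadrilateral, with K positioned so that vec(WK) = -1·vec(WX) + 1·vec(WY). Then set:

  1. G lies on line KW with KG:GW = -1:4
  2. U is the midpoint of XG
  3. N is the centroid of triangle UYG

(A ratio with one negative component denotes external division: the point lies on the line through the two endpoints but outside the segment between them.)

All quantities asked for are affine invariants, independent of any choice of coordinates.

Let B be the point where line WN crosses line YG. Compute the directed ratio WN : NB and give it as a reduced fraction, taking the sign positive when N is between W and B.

WN:NB = 7

Work in coordinates with W = (0, 0), X = (1, 0), Y = (0, 1), K = (-1, 1).
1. G lies on line KW with KG:GW = -1:4 ⇒ G = (-4/3, 4/3)
2. U is the midpoint of XG ⇒ U = (-1/6, 2/3)
3. N is the centroid of triangle UYG ⇒ N = (-1/2, 1)
line WN meets YG at B = (-4/7, 8/7)
N = W + t·(B−W) with t = 7/8, so WN:NB = 7/8:1/8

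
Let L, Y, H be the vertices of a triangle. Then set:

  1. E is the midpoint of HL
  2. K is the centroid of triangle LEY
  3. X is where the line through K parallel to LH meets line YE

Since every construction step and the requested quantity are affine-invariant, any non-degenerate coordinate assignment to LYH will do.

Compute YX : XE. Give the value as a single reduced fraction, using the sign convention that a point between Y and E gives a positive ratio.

Work in coordinates with L = (0, 0), Y = (1, 0), H = (0, 1).
1. E is the midpoint of HL ⇒ E = (0, 1/2)
2. K is the centroid of triangle LEY ⇒ K = (1/3, 1/6)
3. X is where the line through K parallel to LH meets line YE ⇒ X = (1/3, 1/3)
X = Y + t·(E−Y) with t = 2/3, so YX:XE = t:(1−t) = 2/3:1/3

YX:XE = 2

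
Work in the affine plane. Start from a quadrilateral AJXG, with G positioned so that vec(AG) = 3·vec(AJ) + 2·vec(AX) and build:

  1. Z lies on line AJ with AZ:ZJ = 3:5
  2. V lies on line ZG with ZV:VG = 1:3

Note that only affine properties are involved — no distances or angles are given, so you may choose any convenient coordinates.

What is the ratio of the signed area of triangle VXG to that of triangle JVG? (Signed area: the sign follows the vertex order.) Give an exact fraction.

[VXG]:[JVG] = 27/10

Choose coordinates A = (0, 0), J = (1, 0), X = (0, 1), G = (3, 2).
1. Z lies on line AJ with AZ:ZJ = 3:5 ⇒ Z = (3/8, 0)
2. V lies on line ZG with ZV:VG = 1:3 ⇒ V = (33/32, 1/2)
2·[VXG] = -81/32, 2·[JVG] = -15/16
[VXG]:[JVG] = -81/32:-15/16 = 27/10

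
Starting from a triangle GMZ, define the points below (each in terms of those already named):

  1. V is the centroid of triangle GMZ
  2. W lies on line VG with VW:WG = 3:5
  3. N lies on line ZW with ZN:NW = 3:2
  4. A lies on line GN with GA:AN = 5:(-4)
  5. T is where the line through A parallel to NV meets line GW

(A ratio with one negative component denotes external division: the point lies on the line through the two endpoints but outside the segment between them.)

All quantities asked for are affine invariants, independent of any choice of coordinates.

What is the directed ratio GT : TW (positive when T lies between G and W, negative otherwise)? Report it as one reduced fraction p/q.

GT:TW = -8/7

Choose coordinates G = (0, 0), M = (1, 0), Z = (0, 1).
1. V is the centroid of triangle GMZ ⇒ V = (1/3, 1/3)
2. W lies on line VG with VW:WG = 3:5 ⇒ W = (5/24, 5/24)
3. N lies on line ZW with ZN:NW = 3:2 ⇒ N = (1/8, 21/40)
4. A lies on line GN with GA:AN = 5:(-4) ⇒ A = (5/8, 21/8)
5. T is where the line through A parallel to NV meets line GW ⇒ T = (5/3, 5/3)
T = G + t·(W−G) with t = 8, so GT:TW = t:(1−t) = 8:-7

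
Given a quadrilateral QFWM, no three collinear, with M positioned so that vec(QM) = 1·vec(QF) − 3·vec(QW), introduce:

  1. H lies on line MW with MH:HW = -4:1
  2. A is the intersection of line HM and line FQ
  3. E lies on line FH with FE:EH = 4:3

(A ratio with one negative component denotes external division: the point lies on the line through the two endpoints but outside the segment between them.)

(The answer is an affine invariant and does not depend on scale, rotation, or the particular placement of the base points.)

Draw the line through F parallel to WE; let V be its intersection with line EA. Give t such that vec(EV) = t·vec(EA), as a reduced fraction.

Choose coordinates Q = (0, 0), F = (1, 0), W = (0, 1), M = (1, -3).
1. H lies on line MW with MH:HW = -4:1 ⇒ H = (-1/3, 7/3)
2. A is the intersection of line HM and line FQ ⇒ A = (1/4, 0)
3. E lies on line FH with FE:EH = 4:3 ⇒ E = (5/21, 4/3)
through F parallel to WE: direction (5/21, 1/3); meets EA at V = (7/27, -28/27)
V = E + t·(A−E) with t = 16/9

t = 16/9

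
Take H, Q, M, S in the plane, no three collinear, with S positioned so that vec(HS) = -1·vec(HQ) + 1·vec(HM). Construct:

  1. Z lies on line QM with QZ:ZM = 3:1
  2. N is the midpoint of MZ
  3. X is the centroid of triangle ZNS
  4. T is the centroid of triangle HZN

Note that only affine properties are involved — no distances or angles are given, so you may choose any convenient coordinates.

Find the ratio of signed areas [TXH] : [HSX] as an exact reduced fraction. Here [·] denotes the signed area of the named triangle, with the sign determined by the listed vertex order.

[TXH]:[HSX] = -1/3

Set H = (0, 0), Q = (1, 0), M = (0, 1), S = (-1, 1); any affine frame gives the same invariant.
1. Z lies on line QM with QZ:ZM = 3:1 ⇒ Z = (1/4, 3/4)
2. N is the midpoint of MZ ⇒ N = (1/8, 7/8)
3. X is the centroid of triangle ZNS ⇒ X = (-5/24, 7/8)
4. T is the centroid of triangle HZN ⇒ T = (1/8, 13/24)
2·[TXH] = 2/9, 2·[HSX] = -2/3
[TXH]:[HSX] = 2/9:-2/3 = -1/3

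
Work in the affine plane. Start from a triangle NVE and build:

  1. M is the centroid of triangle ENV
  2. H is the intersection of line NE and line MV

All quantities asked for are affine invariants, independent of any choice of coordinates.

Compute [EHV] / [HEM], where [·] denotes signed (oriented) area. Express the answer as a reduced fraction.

[EHV]:[HEM] = -3

Choose coordinates N = (0, 0), V = (1, 0), E = (0, 1).
1. M is the centroid of triangle ENV ⇒ M = (1/3, 1/3)
2. H is the intersection of line NE and line MV ⇒ H = (0, 1/2)
2·[EHV] = 1/2, 2·[HEM] = -1/6
[EHV]:[HEM] = 1/2:-1/6 = -3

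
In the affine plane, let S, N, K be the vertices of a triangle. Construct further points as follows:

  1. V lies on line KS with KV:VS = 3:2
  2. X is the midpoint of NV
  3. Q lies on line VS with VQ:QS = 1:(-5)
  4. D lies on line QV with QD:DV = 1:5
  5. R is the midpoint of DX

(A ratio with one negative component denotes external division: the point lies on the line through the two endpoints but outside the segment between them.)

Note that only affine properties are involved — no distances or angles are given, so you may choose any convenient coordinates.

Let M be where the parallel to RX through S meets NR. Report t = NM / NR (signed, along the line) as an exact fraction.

t = 34/5

Assign S = (0, 0), N = (1, 0), K = (0, 1) — the answer is frame-independent, so this choice is without loss of generality.
1. V lies on line KS with KV:VS = 3:2 ⇒ V = (0, 2/5)
2. X is the midpoint of NV ⇒ X = (1/2, 1/5)
3. Q lies on line VS with VQ:QS = 1:(-5) ⇒ Q = (0, 1/2)
4. D lies on line QV with QD:DV = 1:5 ⇒ D = (0, 29/60)
5. R is the midpoint of DX ⇒ R = (1/4, 41/120)
through S parallel to RX: direction (1/4, -17/120); meets NR at M = (-41/10, 697/300)
M = N + t·(R−N) with t = 34/5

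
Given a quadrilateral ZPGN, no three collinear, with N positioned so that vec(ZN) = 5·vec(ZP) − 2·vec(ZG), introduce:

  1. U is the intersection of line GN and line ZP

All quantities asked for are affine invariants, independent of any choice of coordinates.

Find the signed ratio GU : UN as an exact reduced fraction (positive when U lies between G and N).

GU:UN = 1/2

Assign Z = (0, 0), P = (1, 0), G = (0, 1), N = (5, -2) — the answer is frame-independent, so this choice is without loss of generality.
1. U is the intersection of line GN and line ZP ⇒ U = (5/3, 0)
U = G + t·(N−G) with t = 1/3, so GU:UN = t:(1−t) = 1/3:2/3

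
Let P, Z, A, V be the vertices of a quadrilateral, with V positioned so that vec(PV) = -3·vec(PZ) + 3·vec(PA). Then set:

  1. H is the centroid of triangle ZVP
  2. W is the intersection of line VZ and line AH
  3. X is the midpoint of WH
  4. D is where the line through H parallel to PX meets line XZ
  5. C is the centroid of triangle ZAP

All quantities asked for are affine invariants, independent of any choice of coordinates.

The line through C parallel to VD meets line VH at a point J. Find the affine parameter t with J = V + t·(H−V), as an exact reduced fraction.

t = -1/2

Set P = (0, 0), Z = (1, 0), A = (0, 1), V = (-3, 3); any affine frame gives the same invariant.
1. H is the centroid of triangle ZVP ⇒ H = (-2/3, 1)
2. W is the intersection of line VZ and line AH ⇒ W = (-1/3, 1)
3. X is the midpoint of WH ⇒ X = (-1/2, 1)
4. D is where the line through H parallel to PX meets line XZ ⇒ D = (-3/4, 7/6)
5. C is the centroid of triangle ZAP ⇒ C = (1/3, 1/3)
through C parallel to VD: direction (9/4, -11/6); meets VH at J = (-25/6, 4)
J = V + t·(H−V) with t = -1/2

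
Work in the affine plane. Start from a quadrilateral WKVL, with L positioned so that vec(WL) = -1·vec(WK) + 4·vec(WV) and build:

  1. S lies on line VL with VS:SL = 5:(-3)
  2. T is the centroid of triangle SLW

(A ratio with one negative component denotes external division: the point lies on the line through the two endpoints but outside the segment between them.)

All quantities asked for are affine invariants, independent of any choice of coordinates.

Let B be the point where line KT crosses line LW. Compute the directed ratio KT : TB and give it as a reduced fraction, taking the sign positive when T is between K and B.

Choose coordinates W = (0, 0), K = (1, 0), V = (0, 1), L = (-1, 4).
1. S lies on line VL with VS:SL = 5:(-3) ⇒ S = (-5/2, 17/2)
2. T is the centroid of triangle SLW ⇒ T = (-7/6, 25/6)
line KT meets LW at B = (-25/27, 100/27)
T = K + t·(B−K) with t = 9/8, so KT:TB = 9/8:-1/8

KT:TB = -9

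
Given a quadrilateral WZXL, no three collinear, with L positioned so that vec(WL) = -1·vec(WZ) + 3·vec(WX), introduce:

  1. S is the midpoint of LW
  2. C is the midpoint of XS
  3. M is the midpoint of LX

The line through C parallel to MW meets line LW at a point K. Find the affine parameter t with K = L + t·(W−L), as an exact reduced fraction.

Set W = (0, 0), Z = (1, 0), X = (0, 1), L = (-1, 3); any affine frame gives the same invariant.
1. S is the midpoint of LW ⇒ S = (-1/2, 3/2)
2. C is the midpoint of XS ⇒ C = (-1/4, 5/4)
3. M is the midpoint of LX ⇒ M = (-1/2, 2)
through C parallel to MW: direction (1/2, -2); meets LW at K = (1/4, -3/4)
K = L + t·(W−L) with t = 5/4

t = 5/4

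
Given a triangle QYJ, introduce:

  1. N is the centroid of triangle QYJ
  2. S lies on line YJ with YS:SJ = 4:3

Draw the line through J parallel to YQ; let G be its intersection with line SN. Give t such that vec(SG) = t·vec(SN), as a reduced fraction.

Work in coordinates with Q = (0, 0), Y = (1, 0), J = (0, 1).
1. N is the centroid of triangle QYJ ⇒ N = (1/3, 1/3)
2. S lies on line YJ with YS:SJ = 4:3 ⇒ S = (3/7, 4/7)
through J parallel to YQ: direction (-1, 0); meets SN at G = (3/5, 1)
G = S + t·(N−S) with t = -9/5

t = -9/5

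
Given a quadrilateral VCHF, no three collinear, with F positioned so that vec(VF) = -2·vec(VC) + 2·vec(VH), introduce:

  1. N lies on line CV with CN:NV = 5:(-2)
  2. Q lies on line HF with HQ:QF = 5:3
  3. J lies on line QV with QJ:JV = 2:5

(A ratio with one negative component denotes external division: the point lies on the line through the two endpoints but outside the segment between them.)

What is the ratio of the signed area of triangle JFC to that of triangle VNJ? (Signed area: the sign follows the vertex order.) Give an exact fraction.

Work in coordinates with V = (0, 0), C = (1, 0), H = (0, 1), F = (-2, 2).
1. N lies on line CV with CN:NV = 5:(-2) ⇒ N = (-2/3, 0)
2. Q lies on line HF with HQ:QF = 5:3 ⇒ Q = (-5/4, 13/8)
3. J lies on line QV with QJ:JV = 2:5 ⇒ J = (-25/28, 65/56)
2·[JFC] = -17/56, 2·[VNJ] = -65/84
[JFC]:[VNJ] = -17/56:-65/84 = 51/130

[JFC]:[VNJ] = 51/130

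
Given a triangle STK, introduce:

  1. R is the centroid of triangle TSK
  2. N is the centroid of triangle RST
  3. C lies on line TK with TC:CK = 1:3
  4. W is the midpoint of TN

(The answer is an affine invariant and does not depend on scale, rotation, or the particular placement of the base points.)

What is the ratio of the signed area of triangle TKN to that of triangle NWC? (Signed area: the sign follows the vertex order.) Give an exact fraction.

Choose coordinates S = (0, 0), T = (1, 0), K = (0, 1).
1. R is the centroid of triangle TSK ⇒ R = (1/3, 1/3)
2. N is the centroid of triangle RST ⇒ N = (4/9, 1/9)
3. C lies on line TK with TC:CK = 1:3 ⇒ C = (3/4, 1/4)
4. W is the midpoint of TN ⇒ W = (13/18, 1/18)
2·[TKN] = 4/9, 2·[NWC] = 1/18
[TKN]:[NWC] = 4/9:1/18 = 8

[TKN]:[NWC] = 8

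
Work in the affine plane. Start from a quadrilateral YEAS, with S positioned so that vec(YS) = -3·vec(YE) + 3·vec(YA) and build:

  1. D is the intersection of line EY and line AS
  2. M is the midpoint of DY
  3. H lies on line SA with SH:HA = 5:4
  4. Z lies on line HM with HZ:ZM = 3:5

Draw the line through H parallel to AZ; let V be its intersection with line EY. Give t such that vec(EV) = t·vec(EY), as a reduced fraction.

Assign Y = (0, 0), E = (1, 0), A = (0, 1), S = (-3, 3) — the answer is frame-independent, so this choice is without loss of generality.
1. D is the intersection of line EY and line AS ⇒ D = (3/2, 0)
2. M is the midpoint of DY ⇒ M = (3/4, 0)
3. H lies on line SA with SH:HA = 5:4 ⇒ H = (-4/3, 17/9)
4. Z lies on line HM with HZ:ZM = 3:5 ⇒ Z = (-53/96, 85/72)
through H parallel to AZ: direction (-53/96, 13/72); meets EY at V = (231/52, 0)
V = E + t·(Y−E) with t = -179/52

t = -179/52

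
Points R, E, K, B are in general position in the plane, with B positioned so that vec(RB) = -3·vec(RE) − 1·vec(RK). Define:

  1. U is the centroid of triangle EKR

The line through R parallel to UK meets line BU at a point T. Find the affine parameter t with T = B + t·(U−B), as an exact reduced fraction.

t = 7/8

Set R = (0, 0), E = (1, 0), K = (0, 1), B = (-3, -1); any affine frame gives the same invariant.
1. U is the centroid of triangle EKR ⇒ U = (1/3, 1/3)
through R parallel to UK: direction (-1/3, 2/3); meets BU at T = (-1/12, 1/6)
T = B + t·(U−B) with t = 7/8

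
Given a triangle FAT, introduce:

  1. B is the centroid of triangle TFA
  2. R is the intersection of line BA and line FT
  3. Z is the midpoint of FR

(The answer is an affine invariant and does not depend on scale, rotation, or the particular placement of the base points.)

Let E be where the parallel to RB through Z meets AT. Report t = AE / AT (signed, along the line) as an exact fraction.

t = -1/2

Assign F = (0, 0), A = (1, 0), T = (0, 1) — the answer is frame-independent, so this choice is without loss of generality.
1. B is the centroid of triangle TFA ⇒ B = (1/3, 1/3)
2. R is the intersection of line BA and line FT ⇒ R = (0, 1/2)
3. Z is the midpoint of FR ⇒ Z = (0, 1/4)
through Z parallel to RB: direction (1/3, -1/6); meets AT at E = (3/2, -1/2)
E = A + t·(T−A) with t = -1/2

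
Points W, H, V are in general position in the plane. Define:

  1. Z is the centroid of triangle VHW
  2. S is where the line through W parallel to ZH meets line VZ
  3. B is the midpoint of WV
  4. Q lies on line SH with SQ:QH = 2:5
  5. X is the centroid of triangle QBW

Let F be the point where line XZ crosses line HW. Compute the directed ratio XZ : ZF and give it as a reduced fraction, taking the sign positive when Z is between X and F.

Choose coordinates W = (0, 0), H = (1, 0), V = (0, 1).
1. Z is the centroid of triangle VHW ⇒ Z = (1/3, 1/3)
2. S is where the line through W parallel to ZH meets line VZ ⇒ S = (2/3, -1/3)
3. B is the midpoint of WV ⇒ B = (0, 1/2)
4. Q lies on line SH with SQ:QH = 2:5 ⇒ Q = (16/21, -5/21)
5. X is the centroid of triangle QBW ⇒ X = (16/63, 11/126)
line XZ meets HW at F = (7/31, 0)
Z = X + t·(F−X) with t = -31/11, so XZ:ZF = -31/11:42/11

XZ:ZF = -31/42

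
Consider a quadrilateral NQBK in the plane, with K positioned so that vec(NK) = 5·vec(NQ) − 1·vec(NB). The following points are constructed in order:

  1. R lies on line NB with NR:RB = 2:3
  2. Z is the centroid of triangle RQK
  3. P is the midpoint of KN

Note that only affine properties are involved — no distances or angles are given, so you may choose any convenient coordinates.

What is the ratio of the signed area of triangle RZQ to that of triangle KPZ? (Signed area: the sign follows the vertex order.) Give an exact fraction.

[RZQ]:[KPZ] = 2/5

Work in coordinates with N = (0, 0), Q = (1, 0), B = (0, 1), K = (5, -1).
1. R lies on line NB with NR:RB = 2:3 ⇒ R = (0, 2/5)
2. Z is the centroid of triangle RQK ⇒ Z = (2, -1/5)
3. P is the midpoint of KN ⇒ P = (5/2, -1/2)
2·[RZQ] = -1/5, 2·[KPZ] = -1/2
[RZQ]:[KPZ] = -1/5:-1/2 = 2/5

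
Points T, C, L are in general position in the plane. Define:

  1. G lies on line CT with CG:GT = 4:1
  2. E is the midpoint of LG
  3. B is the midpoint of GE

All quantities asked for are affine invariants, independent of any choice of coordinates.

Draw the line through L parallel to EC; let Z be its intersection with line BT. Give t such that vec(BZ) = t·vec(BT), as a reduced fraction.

t = -2

Assign T = (0, 0), C = (1, 0), L = (0, 1) — the answer is frame-independent, so this choice is without loss of generality.
1. G lies on line CT with CG:GT = 4:1 ⇒ G = (1/5, 0)
2. E is the midpoint of LG ⇒ E = (1/10, 1/2)
3. B is the midpoint of GE ⇒ B = (3/20, 1/4)
through L parallel to EC: direction (9/10, -1/2); meets BT at Z = (9/20, 3/4)
Z = B + t·(T−B) with t = -2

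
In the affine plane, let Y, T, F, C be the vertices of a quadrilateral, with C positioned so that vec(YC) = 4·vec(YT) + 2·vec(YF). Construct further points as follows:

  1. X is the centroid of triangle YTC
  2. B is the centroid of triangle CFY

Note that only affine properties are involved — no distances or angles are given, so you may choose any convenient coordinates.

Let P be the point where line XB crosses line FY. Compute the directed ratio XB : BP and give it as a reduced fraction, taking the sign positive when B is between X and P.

Choose coordinates Y = (0, 0), T = (1, 0), F = (0, 1), C = (4, 2).
1. X is the centroid of triangle YTC ⇒ X = (5/3, 2/3)
2. B is the centroid of triangle CFY ⇒ B = (4/3, 1)
line XB meets FY at P = (0, 7/3)
B = X + t·(P−X) with t = 1/5, so XB:BP = 1/5:4/5

XB:BP = 1/4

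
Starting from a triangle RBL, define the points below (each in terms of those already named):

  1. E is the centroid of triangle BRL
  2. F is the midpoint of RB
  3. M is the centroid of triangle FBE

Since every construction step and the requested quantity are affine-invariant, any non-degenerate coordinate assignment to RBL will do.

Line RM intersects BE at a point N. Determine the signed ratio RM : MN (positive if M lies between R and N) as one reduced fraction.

RM:MN = 5

Set R = (0, 0), B = (1, 0), L = (0, 1); any affine frame gives the same invariant.
1. E is the centroid of triangle BRL ⇒ E = (1/3, 1/3)
2. F is the midpoint of RB ⇒ F = (1/2, 0)
3. M is the centroid of triangle FBE ⇒ M = (11/18, 1/9)
line RM meets BE at N = (11/15, 2/15)
M = R + t·(N−R) with t = 5/6, so RM:MN = 5/6:1/6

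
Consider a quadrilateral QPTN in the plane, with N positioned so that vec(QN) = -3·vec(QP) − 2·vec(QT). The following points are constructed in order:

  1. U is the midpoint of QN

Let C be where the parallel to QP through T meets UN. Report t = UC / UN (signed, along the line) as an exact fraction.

Choose coordinates Q = (0, 0), P = (1, 0), T = (0, 1), N = (-3, -2).
1. U is the midpoint of QN ⇒ U = (-3/2, -1)
through T parallel to QP: direction (1, 0); meets UN at C = (3/2, 1)
C = U + t·(N−U) with t = -2

t = -2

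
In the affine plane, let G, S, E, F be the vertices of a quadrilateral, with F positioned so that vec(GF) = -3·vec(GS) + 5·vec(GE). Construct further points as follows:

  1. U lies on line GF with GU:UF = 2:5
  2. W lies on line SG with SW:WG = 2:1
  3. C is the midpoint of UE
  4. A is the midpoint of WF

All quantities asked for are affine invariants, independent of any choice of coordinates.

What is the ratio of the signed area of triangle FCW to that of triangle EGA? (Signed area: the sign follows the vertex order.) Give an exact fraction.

Work in coordinates with G = (0, 0), S = (1, 0), E = (0, 1), F = (-3, 5).
1. U lies on line GF with GU:UF = 2:5 ⇒ U = (-6/7, 10/7)
2. W lies on line SG with SW:WG = 2:1 ⇒ W = (1/3, 0)
3. C is the midpoint of UE ⇒ C = (-3/7, 17/14)
4. A is the midpoint of WF ⇒ A = (-4/3, 5/2)
2·[FCW] = -5/21, 2·[EGA] = -4/3
[FCW]:[EGA] = -5/21:-4/3 = 5/28

[FCW]:[EGA] = 5/28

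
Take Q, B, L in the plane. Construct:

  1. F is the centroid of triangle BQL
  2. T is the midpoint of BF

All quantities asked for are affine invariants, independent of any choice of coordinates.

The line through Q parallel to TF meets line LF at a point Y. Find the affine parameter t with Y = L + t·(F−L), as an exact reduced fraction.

Choose coordinates Q = (0, 0), B = (1, 0), L = (0, 1).
1. F is the centroid of triangle BQL ⇒ F = (1/3, 1/3)
2. T is the midpoint of BF ⇒ T = (2/3, 1/6)
through Q parallel to TF: direction (-1/3, 1/6); meets LF at Y = (2/3, -1/3)
Y = L + t·(F−L) with t = 2

t = 2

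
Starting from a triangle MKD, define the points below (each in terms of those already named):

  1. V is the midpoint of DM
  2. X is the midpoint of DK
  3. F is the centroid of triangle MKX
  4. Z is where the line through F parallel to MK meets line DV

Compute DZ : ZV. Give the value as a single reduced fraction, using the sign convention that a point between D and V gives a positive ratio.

Work in coordinates with M = (0, 0), K = (1, 0), D = (0, 1).
1. V is the midpoint of DM ⇒ V = (0, 1/2)
2. X is the midpoint of DK ⇒ X = (1/2, 1/2)
3. F is the centroid of triangle MKX ⇒ F = (1/2, 1/6)
4. Z is where the line through F parallel to MK meets line DV ⇒ Z = (0, 1/6)
Z = D + t·(V−D) with t = 5/3, so DZ:ZV = t:(1−t) = 5/3:-2/3

DZ:ZV = -5/2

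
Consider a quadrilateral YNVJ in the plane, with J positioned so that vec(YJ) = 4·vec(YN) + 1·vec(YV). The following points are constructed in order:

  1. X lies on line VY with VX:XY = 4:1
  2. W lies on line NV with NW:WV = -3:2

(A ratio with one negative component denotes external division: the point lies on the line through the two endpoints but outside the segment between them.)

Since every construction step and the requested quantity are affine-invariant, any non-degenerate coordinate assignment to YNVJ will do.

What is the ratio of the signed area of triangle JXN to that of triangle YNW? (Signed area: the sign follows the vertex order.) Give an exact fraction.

Choose coordinates Y = (0, 0), N = (1, 0), V = (0, 1), J = (4, 1).
1. X lies on line VY with VX:XY = 4:1 ⇒ X = (0, 1/5)
2. W lies on line NV with NW:WV = -3:2 ⇒ W = (-2, 3)
2·[JXN] = 8/5, 2·[YNW] = 3
[JXN]:[YNW] = 8/5:3 = 8/15

[JXN]:[YNW] = 8/15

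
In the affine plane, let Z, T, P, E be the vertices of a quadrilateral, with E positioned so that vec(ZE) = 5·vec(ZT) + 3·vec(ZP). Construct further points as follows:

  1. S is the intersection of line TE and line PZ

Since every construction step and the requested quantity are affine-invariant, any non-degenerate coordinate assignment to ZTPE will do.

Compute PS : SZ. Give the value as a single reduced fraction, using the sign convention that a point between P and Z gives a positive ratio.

Assign Z = (0, 0), T = (1, 0), P = (0, 1), E = (5, 3) — the answer is frame-independent, so this choice is without loss of generality.
1. S is the intersection of line TE and line PZ ⇒ S = (0, -3/4)
S = P + t·(Z−P) with t = 7/4, so PS:SZ = t:(1−t) = 7/4:-3/4

PS:SZ = -7/3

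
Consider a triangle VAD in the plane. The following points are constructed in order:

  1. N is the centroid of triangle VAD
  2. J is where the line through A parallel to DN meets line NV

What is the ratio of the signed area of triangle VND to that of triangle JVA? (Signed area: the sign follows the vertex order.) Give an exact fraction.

Assign V = (0, 0), A = (1, 0), D = (0, 1) — the answer is frame-independent, so this choice is without loss of generality.
1. N is the centroid of triangle VAD ⇒ N = (1/3, 1/3)
2. J is where the line through A parallel to DN meets line NV ⇒ J = (2/3, 2/3)
2·[VND] = 1/3, 2·[JVA] = 2/3
[VND]:[JVA] = 1/3:2/3 = 1/2

[VND]:[JVA] = 1/2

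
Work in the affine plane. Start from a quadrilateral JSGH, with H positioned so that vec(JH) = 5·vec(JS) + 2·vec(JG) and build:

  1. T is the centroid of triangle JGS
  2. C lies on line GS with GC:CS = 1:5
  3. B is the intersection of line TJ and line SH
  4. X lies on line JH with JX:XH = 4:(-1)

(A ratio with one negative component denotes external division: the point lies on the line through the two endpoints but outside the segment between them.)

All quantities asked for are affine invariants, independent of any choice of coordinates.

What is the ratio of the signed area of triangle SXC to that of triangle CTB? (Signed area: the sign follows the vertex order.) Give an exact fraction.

Work in coordinates with J = (0, 0), S = (1, 0), G = (0, 1), H = (5, 2).
1. T is the centroid of triangle JGS ⇒ T = (1/3, 1/3)
2. C lies on line GS with GC:CS = 1:5 ⇒ C = (1/6, 5/6)
3. B is the intersection of line TJ and line SH ⇒ B = (-1, -1)
4. X lies on line JH with JX:XH = 4:(-1) ⇒ X = (20/3, 8/3)
2·[SXC] = 125/18, 2·[CTB] = -8/9
[SXC]:[CTB] = 125/18:-8/9 = -125/16

[SXC]:[CTB] = -125/16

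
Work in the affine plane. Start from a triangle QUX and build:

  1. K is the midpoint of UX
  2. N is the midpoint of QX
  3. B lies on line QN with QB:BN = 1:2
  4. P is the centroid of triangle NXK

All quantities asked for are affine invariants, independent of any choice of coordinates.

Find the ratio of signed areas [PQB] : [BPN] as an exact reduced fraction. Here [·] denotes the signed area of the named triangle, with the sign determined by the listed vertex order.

Set Q = (0, 0), U = (1, 0), X = (0, 1); any affine frame gives the same invariant.
1. K is the midpoint of UX ⇒ K = (1/2, 1/2)
2. N is the midpoint of QX ⇒ N = (0, 1/2)
3. B lies on line QN with QB:BN = 1:2 ⇒ B = (0, 1/6)
4. P is the centroid of triangle NXK ⇒ P = (1/6, 2/3)
2·[PQB] = -1/36, 2·[BPN] = 1/18
[PQB]:[BPN] = -1/36:1/18 = -1/2

[PQB]:[BPN] = -1/2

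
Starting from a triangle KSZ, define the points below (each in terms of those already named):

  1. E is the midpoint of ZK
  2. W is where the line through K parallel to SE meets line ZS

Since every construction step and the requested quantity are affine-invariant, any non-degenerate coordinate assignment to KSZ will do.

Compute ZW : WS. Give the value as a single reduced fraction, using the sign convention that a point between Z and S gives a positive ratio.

ZW:WS = -2

Assign K = (0, 0), S = (1, 0), Z = (0, 1) — the answer is frame-independent, so this choice is without loss of generality.
1. E is the midpoint of ZK ⇒ E = (0, 1/2)
2. W is where the line through K parallel to SE meets line ZS ⇒ W = (2, -1)
W = Z + t·(S−Z) with t = 2, so ZW:WS = t:(1−t) = 2:-1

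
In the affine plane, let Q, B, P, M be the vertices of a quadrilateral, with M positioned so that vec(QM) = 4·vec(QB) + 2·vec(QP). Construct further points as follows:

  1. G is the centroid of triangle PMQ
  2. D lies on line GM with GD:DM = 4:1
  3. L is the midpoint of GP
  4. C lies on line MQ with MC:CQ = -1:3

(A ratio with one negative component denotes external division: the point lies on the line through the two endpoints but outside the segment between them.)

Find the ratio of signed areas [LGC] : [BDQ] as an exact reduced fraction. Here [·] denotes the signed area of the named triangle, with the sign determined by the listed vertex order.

Choose coordinates Q = (0, 0), B = (1, 0), P = (0, 1), M = (4, 2).
1. G is the centroid of triangle PMQ ⇒ G = (4/3, 1)
2. D lies on line GM with GD:DM = 4:1 ⇒ D = (52/15, 9/5)
3. L is the midpoint of GP ⇒ L = (2/3, 1)
4. C lies on line MQ with MC:CQ = -1:3 ⇒ C = (6, 3)
2·[LGC] = 4/3, 2·[BDQ] = 9/5
[LGC]:[BDQ] = 4/3:9/5 = 20/27

[LGC]:[BDQ] = 20/27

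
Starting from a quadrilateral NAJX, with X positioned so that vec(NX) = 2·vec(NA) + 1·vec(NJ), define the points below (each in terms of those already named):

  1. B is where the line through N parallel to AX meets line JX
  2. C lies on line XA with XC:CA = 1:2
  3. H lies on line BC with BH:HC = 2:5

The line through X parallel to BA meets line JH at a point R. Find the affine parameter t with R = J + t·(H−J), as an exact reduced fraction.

t = 42/25

Work in coordinates with N = (0, 0), A = (1, 0), J = (0, 1), X = (2, 1).
1. B is where the line through N parallel to AX meets line JX ⇒ B = (1, 1)
2. C lies on line XA with XC:CA = 1:2 ⇒ C = (5/3, 2/3)
3. H lies on line BC with BH:HC = 2:5 ⇒ H = (25/21, 19/21)
through X parallel to BA: direction (0, -1); meets JH at R = (2, 21/25)
R = J + t·(H−J) with t = 42/25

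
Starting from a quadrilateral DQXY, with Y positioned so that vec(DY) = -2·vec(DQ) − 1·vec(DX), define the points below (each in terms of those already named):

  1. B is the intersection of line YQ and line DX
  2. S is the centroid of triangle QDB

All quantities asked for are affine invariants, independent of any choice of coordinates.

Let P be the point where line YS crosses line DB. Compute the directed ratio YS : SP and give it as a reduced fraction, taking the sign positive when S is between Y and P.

YS:SP = -7

Work in coordinates with D = (0, 0), Q = (1, 0), X = (0, 1), Y = (-2, -1).
1. B is the intersection of line YQ and line DX ⇒ B = (0, -1/3)
2. S is the centroid of triangle QDB ⇒ S = (1/3, -1/9)
line YS meets DB at P = (0, -5/21)
S = Y + t·(P−Y) with t = 7/6, so YS:SP = 7/6:-1/6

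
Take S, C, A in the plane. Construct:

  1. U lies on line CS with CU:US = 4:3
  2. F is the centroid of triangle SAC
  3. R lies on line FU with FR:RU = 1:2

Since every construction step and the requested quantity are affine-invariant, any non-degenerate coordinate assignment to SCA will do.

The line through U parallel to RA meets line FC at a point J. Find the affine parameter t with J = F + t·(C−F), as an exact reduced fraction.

t = -3/25

Work in coordinates with S = (0, 0), C = (1, 0), A = (0, 1).
1. U lies on line CS with CU:US = 4:3 ⇒ U = (3/7, 0)
2. F is the centroid of triangle SAC ⇒ F = (1/3, 1/3)
3. R lies on line FU with FR:RU = 1:2 ⇒ R = (23/63, 2/9)
through U parallel to RA: direction (-23/63, 7/9); meets FC at J = (19/75, 28/75)
J = F + t·(C−F) with t = -3/25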